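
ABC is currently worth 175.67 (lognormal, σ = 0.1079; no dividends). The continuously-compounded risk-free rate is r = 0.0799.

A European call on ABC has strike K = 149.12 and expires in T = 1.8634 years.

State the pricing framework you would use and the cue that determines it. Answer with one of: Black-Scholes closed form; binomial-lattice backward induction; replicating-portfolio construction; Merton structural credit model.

Key observation: a European claim on ABC (strike 149.12) — a lognormal (GBM) underlying with constant rate and volatility — has an exact closed-form value; no lattice or capital structure is involved.

framework: Black-Scholes closed form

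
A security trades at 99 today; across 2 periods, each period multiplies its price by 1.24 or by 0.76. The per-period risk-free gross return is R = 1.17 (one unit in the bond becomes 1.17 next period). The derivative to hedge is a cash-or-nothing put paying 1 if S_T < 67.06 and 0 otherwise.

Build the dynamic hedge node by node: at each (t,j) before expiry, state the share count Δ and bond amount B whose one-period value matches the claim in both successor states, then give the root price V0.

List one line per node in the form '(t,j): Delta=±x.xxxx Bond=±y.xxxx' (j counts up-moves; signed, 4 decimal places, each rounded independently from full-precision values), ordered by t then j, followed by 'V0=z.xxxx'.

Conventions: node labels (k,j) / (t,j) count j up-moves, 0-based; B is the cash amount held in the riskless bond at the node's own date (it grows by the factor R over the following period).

Since d<R<u, set p* = (R−d)/(u−d) = 0.8542; price each node as the discounted p*-expectation of its children.
Payoffs at expiry: V(2,0)=1.0000, V(2,1)=0.0000, V(2,2)=0.0000
Node (1,0) S=75.2400: V=(p*·0.0000+(1−p*)·1.0000)/1.17=0.1246; Δ=(0.0000−1.0000)/(93.2976−57.1824)=-0.0277; B=V−Δ·S=2.2080
Node (1,1) S=122.7600: V=(p*·0.0000+(1−p*)·0.0000)/1.17=0.0000; Δ=(0.0000−0.0000)/(152.2224−93.2976)=0.0000; B=V−Δ·S=0.0000
Node (0,0) S=99.0000: V=(p*·0.0000+(1−p*)·0.1246)/1.17=0.0155; Δ=(0.0000−0.1246)/(122.7600−75.2400)=-0.0026; B=V−Δ·S=0.2752
Check: Δ(0,0)·S0 + B(0,0) = 0.0155 = V0.

(0,0): Delta=-0.0026 Bond=0.2752
(1,0): Delta=-0.0277 Bond=2.2080
(1,1): Delta=0.0000 Bond=0.0000
V0=0.0155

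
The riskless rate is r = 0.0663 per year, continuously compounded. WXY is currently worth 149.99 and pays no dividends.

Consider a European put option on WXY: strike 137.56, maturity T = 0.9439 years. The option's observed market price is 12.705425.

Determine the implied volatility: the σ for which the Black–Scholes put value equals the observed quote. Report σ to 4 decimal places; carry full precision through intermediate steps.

sigma = 0.4009

At σ = 0.4009 the Black–Scholes value reproduces the quote:
σ√T = 0.4009·√0.9439 = 0.389492
d₁ = (ln(S/K) + (r+σ²/2)T) / (σ√T) = (ln(149.99/137.56) + (0.0663+0.4009²/2)·0.9439) / 0.389492 = (0.086508 + 0.138433) / 0.389492 = 0.577524
d₂ = d₁ − σ√T = 0.577524 − 0.389492 = 0.188031
e^{−rT} = 0.939337
N(−d₁) = 0.281793,  N(−d₂) = 0.425426
V = K·e^{−rT}·N(−d₂) − S·N(−d₁) = 54.971528 − 42.266103 = 12.705425 (the quoted price), and the Black–Scholes price is strictly increasing in σ, so σ is unique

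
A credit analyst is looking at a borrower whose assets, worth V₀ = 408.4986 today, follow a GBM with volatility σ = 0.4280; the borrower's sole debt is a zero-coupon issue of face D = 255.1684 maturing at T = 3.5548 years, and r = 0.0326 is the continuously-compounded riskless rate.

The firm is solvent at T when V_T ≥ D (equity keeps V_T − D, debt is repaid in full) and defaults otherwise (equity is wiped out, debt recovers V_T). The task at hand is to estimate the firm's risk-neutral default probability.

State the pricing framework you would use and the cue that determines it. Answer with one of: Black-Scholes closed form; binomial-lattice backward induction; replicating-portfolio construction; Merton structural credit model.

Key observation: a levered firm with one bullet debt due at 3.5548 years is the canonical structural-credit setup: equity is a call on the firm's assets struck at the face value.

framework: Merton structural credit model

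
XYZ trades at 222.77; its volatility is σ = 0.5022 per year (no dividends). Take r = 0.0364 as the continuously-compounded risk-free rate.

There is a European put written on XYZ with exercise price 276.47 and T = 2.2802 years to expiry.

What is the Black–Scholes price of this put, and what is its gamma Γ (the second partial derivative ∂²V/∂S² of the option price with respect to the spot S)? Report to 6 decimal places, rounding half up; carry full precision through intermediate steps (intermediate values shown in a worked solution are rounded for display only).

σ√T = 0.5022·√2.2802 = 0.758339
d₁ = (ln(S/K) + (r+σ²/2)T) / (σ√T) = (ln(222.77/276.47) + (0.0364+0.5022²/2)·2.2802) / 0.758339 = (-0.215962 + 0.370538) / 0.758339 = 0.203834
d₂ = d₁ − σ√T = 0.203834 − 0.758339 = -0.554504
e^{−rT} = 0.920352
N(−d₁) = 0.419241,  N(−d₂) = 0.710383
Put price V = K·e^{−rT}·N(−d₂) − S·N(−d₁) = 180.756734 − 93.394413 = 87.362321
φ(d₁) = (1/√(2π))·e^{−d₁²/2} = 0.390740
Γ = φ(d₁) / (S·σ·√T) = 0.002313

price = 87.362321
Γ = 0.002313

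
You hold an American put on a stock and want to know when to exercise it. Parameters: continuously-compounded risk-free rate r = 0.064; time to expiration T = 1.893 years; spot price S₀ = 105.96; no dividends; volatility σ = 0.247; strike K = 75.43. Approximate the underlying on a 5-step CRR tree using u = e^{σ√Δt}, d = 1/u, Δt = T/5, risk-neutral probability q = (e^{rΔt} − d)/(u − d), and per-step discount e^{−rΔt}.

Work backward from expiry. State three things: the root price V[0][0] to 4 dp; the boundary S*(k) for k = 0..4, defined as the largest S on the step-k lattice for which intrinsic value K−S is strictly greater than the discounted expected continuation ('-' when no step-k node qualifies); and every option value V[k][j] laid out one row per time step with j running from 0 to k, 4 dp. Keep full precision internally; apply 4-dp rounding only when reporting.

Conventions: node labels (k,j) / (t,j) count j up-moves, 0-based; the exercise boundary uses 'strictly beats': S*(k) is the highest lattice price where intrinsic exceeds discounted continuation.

price = 1.4020
boundary = - - - - 57.6933
tree:
1.4020
2.7494 0.3288
5.2834 0.7363 0.0000
9.8758 1.6488 0.0000 0.0000
17.7367 3.6920 0.0000 0.0000 0.0000
25.8712 8.2671 0.0000 0.0000 0.0000 0.0000

Δt=0.37860, u=1.16414, d=0.85901, q=0.54246, disc=e^(-rΔt)=0.97606
k=5 terminal: V=max(K-S,0) → 25.8712 8.2671 0.0000 0.0000 0.0000 0.0000
k=4: j=0 S=57.6933 intr=17.7367 cont=15.9310 V=17.7367[EX]; j=1 S=78.1868 intr=0.0000 cont=3.6920 V=3.6920[hold]; j=2 S=105.9600 intr=0.0000 cont=0.0000 V=0.0000[hold]; j=3 S=143.5986 intr=0.0000 cont=0.0000 V=0.0000[hold]; j=4 S=194.6071 intr=0.0000 cont=0.0000 V=0.0000[hold]  S*(4)=57.6933
k=3: j=0 S=67.1629 intr=8.2671 cont=9.8758 V=9.8758[hold]; j=1 S=91.0202 intr=0.0000 cont=1.6488 V=1.6488[hold]; j=2 S=123.3520 intr=0.0000 cont=0.0000 V=0.0000[hold]; j=3 S=167.1685 intr=0.0000 cont=0.0000 V=0.0000[hold]  S*(3)=-
k=2: j=0 S=78.1868 intr=0.0000 cont=5.2834 V=5.2834[hold]; j=1 S=105.9600 intr=0.0000 cont=0.7363 V=0.7363[hold]; j=2 S=143.5986 intr=0.0000 cont=0.0000 V=0.0000[hold]  S*(2)=-
k=1: j=0 S=91.0202 intr=0.0000 cont=2.7494 V=2.7494[hold]; j=1 S=123.3520 intr=0.0000 cont=0.3288 V=0.3288[hold]  S*(1)=-
k=0: j=0 S=105.9600 intr=0.0000 cont=1.4020 V=1.4020[hold]  S*(0)=-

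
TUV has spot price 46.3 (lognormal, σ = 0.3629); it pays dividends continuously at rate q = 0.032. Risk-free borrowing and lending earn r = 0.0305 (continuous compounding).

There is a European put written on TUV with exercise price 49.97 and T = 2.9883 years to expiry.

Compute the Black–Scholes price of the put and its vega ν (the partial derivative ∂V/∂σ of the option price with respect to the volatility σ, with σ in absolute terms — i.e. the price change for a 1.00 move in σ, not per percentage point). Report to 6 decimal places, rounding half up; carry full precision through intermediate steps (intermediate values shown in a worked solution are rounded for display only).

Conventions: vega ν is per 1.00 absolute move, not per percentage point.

σ√T = 0.3629·√2.9883 = 0.627334
d₁ = (ln(S/K) + (r−q+σ²/2)T) / (σ√T) = (ln(46.3/49.97) + (0.0305−0.032+0.3629²/2)·2.9883) / 0.627334 = (-0.076281 + 0.192292) / 0.627334 = 0.184927
d₂ = d₁ − σ√T = 0.184927 − 0.627334 = -0.442408
e^{−rT} = 0.912887
e^{−qT} = 0.908804
N(−d₁) = 0.426643,  N(−d₂) = 0.670903
Put price V = K·e^{−rT}·N(−d₂) − S·e^{−qT}·N(−d₁) = 30.604553 − 17.952139 = 12.652413
φ(d₁) = (1/√(2π))·e^{−d₁²/2} = 0.392179
ν = S·e^{−qT}·φ(d₁)·√T = 28.526435

price = 12.652413
ν = 28.526435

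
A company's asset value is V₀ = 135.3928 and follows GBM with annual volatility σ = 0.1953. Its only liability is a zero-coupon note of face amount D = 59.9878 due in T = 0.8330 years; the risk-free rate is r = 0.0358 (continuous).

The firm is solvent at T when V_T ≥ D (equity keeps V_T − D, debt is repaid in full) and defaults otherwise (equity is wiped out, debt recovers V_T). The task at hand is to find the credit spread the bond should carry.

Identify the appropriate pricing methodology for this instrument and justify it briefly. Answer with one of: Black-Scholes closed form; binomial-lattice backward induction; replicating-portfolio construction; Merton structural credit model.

framework: Merton structural credit model

Key observation: the asked-for credit quantity lives on the firm's capital structure — asset value, asset volatility, debt face 59.9878 — which is the structural model's domain.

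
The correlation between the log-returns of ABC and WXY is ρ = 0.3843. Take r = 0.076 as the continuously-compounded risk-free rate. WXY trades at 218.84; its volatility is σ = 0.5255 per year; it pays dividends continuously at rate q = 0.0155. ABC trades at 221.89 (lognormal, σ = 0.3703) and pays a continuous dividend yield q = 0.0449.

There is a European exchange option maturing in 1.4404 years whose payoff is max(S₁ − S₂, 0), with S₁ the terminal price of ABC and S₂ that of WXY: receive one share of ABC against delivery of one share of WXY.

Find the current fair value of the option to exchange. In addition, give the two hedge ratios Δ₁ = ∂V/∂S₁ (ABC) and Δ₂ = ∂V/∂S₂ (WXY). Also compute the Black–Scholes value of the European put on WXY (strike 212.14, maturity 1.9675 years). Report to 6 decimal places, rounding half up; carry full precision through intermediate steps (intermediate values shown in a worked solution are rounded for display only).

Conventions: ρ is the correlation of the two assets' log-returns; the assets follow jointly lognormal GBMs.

exchange price = 48.115871
Δ1 = 0.565519
Δ2 = -0.353533
price(WXY put K=212.14) = 43.104427

σ_eff = √(σ₁² + σ₂² − 2ρσ₁σ₂) = √(0.3703² + 0.5255² − 2·0.3843·0.3703·0.5255) = 0.513525
d₁ = (ln(S₁/S₂) + (q₂ − q₁ + σ_eff²/2)T) / (σ_eff√T) = (ln(221.89/218.84) + (0.0155 − 0.0449 + 0.131854)·1.4404) / 0.616316 = 0.261904
d₂ = d₁ − σ_eff√T = 0.261904 − 0.616316 = -0.354412
N(d₁) = 0.603302,  N(d₂) = 0.361515
V = S₁·e^{−q₁T}·N(d₁) − S₂·e^{−q₂T}·N(d₂) = 125.483109 − 77.367238 = 48.115871
Δ₁ = e^{−q₁T}·N(d₁) = 0.565519;  Δ₂ = −e^{−q₂T}·N(d₂) = -0.353533
[vanilla: WXY put K=212.14]
σ√T = 0.5255·√1.9675 = 0.737106
d₁ = (ln(S/K) + (r−q+σ²/2)T) / (σ√T) = (ln(218.84/212.14) + (0.076−0.0155+0.5255²/2)·1.9675) / 0.737106 = (0.031094 + 0.390697) / 0.737106 = 0.572226
d₂ = d₁ − σ√T = 0.572226 − 0.737106 = -0.164881
e^{−rT} = 0.861113
e^{−qT} = 0.969964
N(−d₁) = 0.283585,  N(−d₂) = 0.565481
price = K·e^{−rT}·N(−d₂) − S·e^{−qT}·N(−d₁) = 103.300063 − 60.195636 = 43.104427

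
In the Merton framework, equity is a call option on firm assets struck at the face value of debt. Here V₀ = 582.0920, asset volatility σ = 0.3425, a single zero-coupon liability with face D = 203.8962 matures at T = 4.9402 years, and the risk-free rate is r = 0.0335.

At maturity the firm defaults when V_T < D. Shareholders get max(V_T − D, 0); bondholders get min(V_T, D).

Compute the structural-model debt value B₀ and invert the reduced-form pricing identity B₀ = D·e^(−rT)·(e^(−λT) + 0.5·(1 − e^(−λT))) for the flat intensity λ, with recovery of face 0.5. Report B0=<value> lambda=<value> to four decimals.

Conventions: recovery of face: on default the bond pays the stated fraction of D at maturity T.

Apply the equity-as-call identities (strike 203.8962, horizon 4.9402 years):
d₁ = [ln(V₀/D) + (r + σ²/2)T] / (σ√T)
   = [ln(582.0920/203.8962) + (0.0335 + 0.5·0.3425²)·4.9402] / (0.3425·√4.9402)
   = [1.049017 + 0.455255] / 0.761260 = 1.976030
d₂ = d₁ − σ√T = 1.976030 − 0.761260 = 1.214771
N(d₁) = 0.975924,  N(d₂) = 0.887773,  e^(−rT) = 0.847473
E₀ = V₀·N(d₁) − D·e^(−rT)·N(d₂)
   = 582.0920·0.975924 − 203.8962·0.847473·0.887773 = 414.673682
B₀ = V₀ − E₀ = 582.0920 − 414.673682 = 167.418318
e^(−λT) = (B₀·e^(rT)/D − 0.5)/(1 − 0.5) = (167.4183·1.179979/203.8962 − 0.5)/0.5 = 0.93775156
λ = −ln(0.93775156)/4.9402 = 0.013010

B0=167.4183 lambda=0.0130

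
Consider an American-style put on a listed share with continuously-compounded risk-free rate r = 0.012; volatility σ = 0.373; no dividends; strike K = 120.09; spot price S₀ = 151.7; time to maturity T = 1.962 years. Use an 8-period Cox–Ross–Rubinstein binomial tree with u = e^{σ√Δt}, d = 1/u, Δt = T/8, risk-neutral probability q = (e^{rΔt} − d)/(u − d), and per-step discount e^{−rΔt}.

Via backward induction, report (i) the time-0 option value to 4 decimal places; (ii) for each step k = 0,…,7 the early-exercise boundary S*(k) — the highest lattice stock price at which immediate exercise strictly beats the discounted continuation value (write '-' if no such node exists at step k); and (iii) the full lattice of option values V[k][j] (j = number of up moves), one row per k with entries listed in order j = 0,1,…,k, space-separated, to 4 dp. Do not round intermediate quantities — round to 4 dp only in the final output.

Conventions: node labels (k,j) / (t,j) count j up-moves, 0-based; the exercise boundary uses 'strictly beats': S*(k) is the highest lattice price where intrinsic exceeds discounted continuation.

Δt=0.24525  u=1.20288  d=0.83134  q=0.46188  discount=0.99706
step 8 (expiry): payoffs max(K−S,0) = 85.4799 70.0118 47.6306 15.2469 0.0000 0.0000 0.0000 0.0000 0.0000
step 7: (k=7,j=0): S=41.6319, K−S=78.4581, hold=78.1052 ⇒ V=78.4581 exercise | (k=7,j=1): S=60.2382, K−S=59.8518, hold=59.4989 ⇒ V=59.8518 exercise | (k=7,j=2): S=87.1600, K−S=32.9300, hold=32.5771 ⇒ V=32.9300 exercise | (k=7,j=3): S=126.1139, K−S=0.0000, hold=8.1805 ⇒ V=8.1805 continue | (k=7,j=4): S=182.4771, K−S=0.0000, hold=0.0000 ⇒ V=0.0000 continue | (k=7,j=5): S=264.0304, K−S=0.0000, hold=0.0000 ⇒ V=0.0000 continue | (k=7,j=6): S=382.0317, K−S=0.0000, hold=0.0000 ⇒ V=0.0000 continue | (k=7,j=7): S=552.7706, K−S=0.0000, hold=0.0000 ⇒ V=0.0000 continue  boundary S*=87.1600
step 6: (k=6,j=0): S=50.0782, K−S=70.0118, hold=69.6589 ⇒ V=70.0118 exercise | (k=6,j=1): S=72.4594, K−S=47.6306, hold=47.2777 ⇒ V=47.6306 exercise | (k=6,j=2): S=104.8431, K−S=15.2469, hold=21.4354 ⇒ V=21.4354 continue | (k=6,j=3): S=151.7000, K−S=0.0000, hold=4.3891 ⇒ V=4.3891 continue | (k=6,j=4): S=219.4983, K−S=0.0000, hold=0.0000 ⇒ V=0.0000 continue | (k=6,j=5): S=317.5972, K−S=0.0000, hold=0.0000 ⇒ V=0.0000 continue | (k=6,j=6): S=459.5388, K−S=0.0000, hold=0.0000 ⇒ V=0.0000 continue  boundary S*=72.4594
step 5: (k=5,j=0): S=60.2382, K−S=59.8518, hold=59.4989 ⇒ V=59.8518 exercise | (k=5,j=1): S=87.1600, K−S=32.9300, hold=35.4271 ⇒ V=35.4271 continue | (k=5,j=2): S=126.1139, K−S=0.0000, hold=13.5222 ⇒ V=13.5222 continue | (k=5,j=3): S=182.4771, K−S=0.0000, hold=2.3549 ⇒ V=2.3549 continue | (k=5,j=4): S=264.0304, K−S=0.0000, hold=0.0000 ⇒ V=0.0000 continue | (k=5,j=5): S=382.0317, K−S=0.0000, hold=0.0000 ⇒ V=0.0000 continue  boundary S*=60.2382
step 4: (k=4,j=0): S=72.4594, K−S=47.6306, hold=48.4277 ⇒ V=48.4277 continue | (k=4,j=1): S=104.8431, K−S=15.2469, hold=25.2352 ⇒ V=25.2352 continue | (k=4,j=2): S=151.7000, K−S=0.0000, hold=8.3396 ⇒ V=8.3396 continue | (k=4,j=3): S=219.4983, K−S=0.0000, hold=1.2635 ⇒ V=1.2635 continue | (k=4,j=4): S=317.5972, K−S=0.0000, hold=0.0000 ⇒ V=0.0000 continue  boundary S*=-
step 3: (k=3,j=0): S=87.1600, K−S=32.9300, hold=37.6046 ⇒ V=37.6046 continue | (k=3,j=1): S=126.1139, K−S=0.0000, hold=17.3802 ⇒ V=17.3802 continue | (k=3,j=2): S=182.4771, K−S=0.0000, hold=5.0564 ⇒ V=5.0564 continue | (k=3,j=3): S=264.0304, K−S=0.0000, hold=0.6779 ⇒ V=0.6779 continue  boundary S*=-
step 2: (k=2,j=0): S=104.8431, K−S=15.2469, hold=28.1802 ⇒ V=28.1802 continue | (k=2,j=1): S=151.7000, K−S=0.0000, hold=11.6537 ⇒ V=11.6537 continue | (k=2,j=2): S=219.4983, K−S=0.0000, hold=3.0251 ⇒ V=3.0251 continue  boundary S*=-
step 1: (k=1,j=0): S=126.1139, K−S=0.0000, hold=20.4865 ⇒ V=20.4865 continue | (k=1,j=1): S=182.4771, K−S=0.0000, hold=7.6457 ⇒ V=7.6457 continue  boundary S*=-
step 0: (k=0,j=0): S=151.7000, K−S=0.0000, hold=14.5128 ⇒ V=14.5128 continue  boundary S*=-

price = 14.5128
boundary = - - - - - 60.2382 72.4594 87.1600
tree:
14.5128
20.4865 7.6457
28.1802 11.6537 3.0251
37.6046 17.3802 5.0564 0.6779
48.4277 25.2352 8.3396 1.2635 0.0000
59.8518 35.4271 13.5222 2.3549 0.0000 0.0000
70.0118 47.6306 21.4354 4.3891 0.0000 0.0000 0.0000
78.4581 59.8518 32.9300 8.1805 0.0000 0.0000 0.0000 0.0000
85.4799 70.0118 47.6306 15.2469 0.0000 0.0000 0.0000 0.0000 0.0000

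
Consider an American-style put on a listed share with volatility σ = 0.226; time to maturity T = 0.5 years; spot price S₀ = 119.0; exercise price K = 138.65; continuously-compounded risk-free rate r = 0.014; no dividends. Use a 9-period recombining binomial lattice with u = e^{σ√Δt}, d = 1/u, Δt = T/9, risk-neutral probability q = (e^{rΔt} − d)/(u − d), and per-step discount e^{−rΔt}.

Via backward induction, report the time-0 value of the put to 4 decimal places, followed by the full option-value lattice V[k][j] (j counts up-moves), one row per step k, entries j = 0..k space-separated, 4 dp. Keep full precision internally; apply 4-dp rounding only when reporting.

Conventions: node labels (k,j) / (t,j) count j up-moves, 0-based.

Δt=0.05556  u=1.05471  d=0.94813  q=0.49399  discount=0.99922
step 9 (expiry): payoffs max(K−S,0) = 64.9719 56.6891 47.4751 37.2252 25.8231 13.1392 0.0000 0.0000 0.0000 0.0000
k=8: (k=8,j=0): S=77.7092, K−S=60.9408, hold=60.8330 ⇒ V=60.9408 exercise | (k=8,j=1): S=86.4452, K−S=52.2048, hold=52.0970 ⇒ V=52.2048 exercise | (k=8,j=2): S=96.1634, K−S=42.4866, hold=42.3788 ⇒ V=42.4866 exercise | (k=8,j=3): S=106.9740, K−S=31.6760, hold=31.5682 ⇒ V=31.6760 exercise | (k=8,j=4): S=119.0000, K−S=19.6500, hold=19.5422 ⇒ V=19.6500 exercise | (k=8,j=5): S=132.3779, K−S=6.2721, hold=6.6434 ⇒ V=6.6434 continue | (k=8,j=6): S=147.2598, K−S=0.0000, hold=0.0000 ⇒ V=0.0000 continue | (k=8,j=7): S=163.8147, K−S=0.0000, hold=0.0000 ⇒ V=0.0000 continue | (k=8,j=8): S=182.2306, K−S=0.0000, hold=0.0000 ⇒ V=0.0000 continue
k=7: (k=7,j=0): S=81.9609, K−S=56.6891, hold=56.5813 ⇒ V=56.6891 exercise | (k=7,j=1): S=91.1749, K−S=47.4751, hold=47.3673 ⇒ V=47.4751 exercise | (k=7,j=2): S=101.4248, K−S=37.2252, hold=37.1174 ⇒ V=37.2252 exercise | (k=7,j=3): S=112.8269, K−S=25.8231, hold=25.7153 ⇒ V=25.8231 exercise | (k=7,j=4): S=125.5108, K−S=13.1392, hold=13.2147 ⇒ V=13.2147 continue | (k=7,j=5): S=139.6207, K−S=0.0000, hold=3.3591 ⇒ V=3.3591 continue | (k=7,j=6): S=155.3168, K−S=0.0000, hold=0.0000 ⇒ V=0.0000 continue | (k=7,j=7): S=172.7775, K−S=0.0000, hold=0.0000 ⇒ V=0.0000 continue
k=6: (k=6,j=0): S=86.4452, K−S=52.2048, hold=52.0970 ⇒ V=52.2048 exercise | (k=6,j=1): S=96.1634, K−S=42.4866, hold=42.3788 ⇒ V=42.4866 exercise | (k=6,j=2): S=106.9740, K−S=31.6760, hold=31.5682 ⇒ V=31.6760 exercise | (k=6,j=3): S=119.0000, K−S=19.6500, hold=19.5795 ⇒ V=19.6500 exercise | (k=6,j=4): S=132.3779, K−S=6.2721, hold=8.3396 ⇒ V=8.3396 continue | (k=6,j=5): S=147.2598, K−S=0.0000, hold=1.6984 ⇒ V=1.6984 continue | (k=6,j=6): S=163.8147, K−S=0.0000, hold=0.0000 ⇒ V=0.0000 continue
k=5: (k=5,j=0): S=91.1749, K−S=47.4751, hold=47.3673 ⇒ V=47.4751 exercise | (k=5,j=1): S=101.4248, K−S=37.2252, hold=37.1174 ⇒ V=37.2252 exercise | (k=5,j=2): S=112.8269, K−S=25.8231, hold=25.7153 ⇒ V=25.8231 exercise | (k=5,j=3): S=125.5108, K−S=13.1392, hold=14.0519 ⇒ V=14.0519 continue | (k=5,j=4): S=139.6207, K−S=0.0000, hold=5.0550 ⇒ V=5.0550 continue | (k=5,j=5): S=155.3168, K−S=0.0000, hold=0.8587 ⇒ V=0.8587 continue
k=4: (k=4,j=0): S=96.1634, K−S=42.4866, hold=42.3788 ⇒ V=42.4866 exercise | (k=4,j=1): S=106.9740, K−S=31.6760, hold=31.5682 ⇒ V=31.6760 exercise | (k=4,j=2): S=119.0000, K−S=19.6500, hold=19.9927 ⇒ V=19.9927 continue | (k=4,j=3): S=132.3779, K−S=6.2721, hold=9.6001 ⇒ V=9.6001 continue | (k=4,j=4): S=147.2598, K−S=0.0000, hold=2.9798 ⇒ V=2.9798 continue
k=3: (k=3,j=0): S=101.4248, K−S=37.2252, hold=37.1174 ⇒ V=37.2252 exercise | (k=3,j=1): S=112.8269, K−S=25.8231, hold=25.8845 ⇒ V=25.8845 continue | (k=3,j=2): S=125.5108, K−S=13.1392, hold=14.8474 ⇒ V=14.8474 continue | (k=3,j=3): S=139.6207, K−S=0.0000, hold=6.3249 ⇒ V=6.3249 continue
k=2: (k=2,j=0): S=106.9740, K−S=31.6760, hold=31.5985 ⇒ V=31.6760 exercise | (k=2,j=1): S=119.0000, K−S=19.6500, hold=20.4164 ⇒ V=20.4164 continue | (k=2,j=2): S=132.3779, K−S=6.2721, hold=10.6291 ⇒ V=10.6291 continue
k=1: (k=1,j=0): S=112.8269, K−S=25.8231, hold=26.0936 ⇒ V=26.0936 continue | (k=1,j=1): S=125.5108, K−S=13.1392, hold=15.5695 ⇒ V=15.5695 continue
k=0: (k=0,j=0): S=119.0000, K−S=19.6500, hold=20.8786 ⇒ V=20.8786 continue

price = 20.8786
tree:
20.8786
26.0936 15.5695
31.6760 20.4164 10.6291
37.2252 25.8845 14.8474 6.3249
42.4866 31.6760 19.9927 9.6001 2.9798
47.4751 37.2252 25.8231 14.0519 5.0550 0.8587
52.2048 42.4866 31.6760 19.6500 8.3396 1.6984 0.0000
56.6891 47.4751 37.2252 25.8231 13.2147 3.3591 0.0000 0.0000
60.9408 52.2048 42.4866 31.6760 19.6500 6.6434 0.0000 0.0000 0.0000
64.9719 56.6891 47.4751 37.2252 25.8231 13.1392 0.0000 0.0000 0.0000 0.0000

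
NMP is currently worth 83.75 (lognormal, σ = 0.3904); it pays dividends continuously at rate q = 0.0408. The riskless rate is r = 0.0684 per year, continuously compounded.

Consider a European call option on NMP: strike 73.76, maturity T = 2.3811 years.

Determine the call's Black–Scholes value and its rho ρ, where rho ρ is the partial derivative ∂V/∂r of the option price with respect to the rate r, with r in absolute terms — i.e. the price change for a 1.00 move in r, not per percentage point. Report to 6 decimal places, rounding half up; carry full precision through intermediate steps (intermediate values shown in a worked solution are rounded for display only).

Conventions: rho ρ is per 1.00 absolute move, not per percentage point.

σ√T = 0.3904·√2.3811 = 0.602419
d₁ = (ln(S/K) + (r−q+σ²/2)T) / (σ√T) = (ln(83.75/73.76) + (0.0684−0.0408+0.3904²/2)·2.3811) / 0.602419 = (0.127020 + 0.247173) / 0.602419 = 0.621150
d₂ = d₁ − σ√T = 0.621150 − 0.602419 = 0.018731
e^{−rT} = 0.849704
e^{−qT} = 0.907421
N(d₁) = 0.732749,  N(d₂) = 0.507472
Call price V = S·e^{−qT}·N(d₁) − K·e^{−rT}·N(d₂) = 55.686388 − 31.805383 = 23.881005
ρ = K·T·e^{−rT}·N(d₂) = 75.731798

price = 23.881005
ρ = 75.731798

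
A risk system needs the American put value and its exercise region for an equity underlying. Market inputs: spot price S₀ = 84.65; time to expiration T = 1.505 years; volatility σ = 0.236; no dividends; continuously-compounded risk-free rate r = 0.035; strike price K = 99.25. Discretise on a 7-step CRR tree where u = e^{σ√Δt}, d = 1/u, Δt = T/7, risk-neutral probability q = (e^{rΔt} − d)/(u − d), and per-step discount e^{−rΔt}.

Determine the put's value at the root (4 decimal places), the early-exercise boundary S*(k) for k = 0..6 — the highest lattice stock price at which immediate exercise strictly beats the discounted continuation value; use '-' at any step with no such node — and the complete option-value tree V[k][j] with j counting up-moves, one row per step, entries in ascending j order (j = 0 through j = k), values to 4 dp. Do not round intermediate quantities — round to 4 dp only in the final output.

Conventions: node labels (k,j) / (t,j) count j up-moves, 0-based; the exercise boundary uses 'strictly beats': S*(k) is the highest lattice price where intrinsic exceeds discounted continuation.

price = 17.1452
boundary = - - 68.0109 75.8757 68.0109 75.8757 84.6500
tree:
17.1452
23.5666 11.1593
31.2391 16.4604 6.1732
38.2887 23.3743 9.9857 2.5596
44.6076 31.2391 15.6254 4.6528 0.5632
50.2715 38.2887 23.3743 8.3267 1.1513 0.0000
55.3483 44.6076 31.2391 14.6000 2.3535 0.0000 0.0000
59.8989 50.2715 38.2887 23.3743 4.8110 0.0000 0.0000 0.0000

Δt=0.21500  u=1.11564  d=0.89635  q=0.50711  discount=0.99250
step 7 (expiry): payoffs max(K−S,0) = 59.8989 50.2715 38.2887 23.3743 4.8110 0.0000 0.0000 0.0000
step 6: (k=6,j=0): S=43.9017, K−S=55.3483, hold=54.6043 ⇒ V=55.3483 exercise | (k=6,j=1): S=54.6424, K−S=44.6076, hold=43.8635 ⇒ V=44.6076 exercise | (k=6,j=2): S=68.0109, K−S=31.2391, hold=30.4951 ⇒ V=31.2391 exercise | (k=6,j=3): S=84.6500, K−S=14.6000, hold=13.8559 ⇒ V=14.6000 exercise | (k=6,j=4): S=105.3599, K−S=0.0000, hold=2.3535 ⇒ V=2.3535 continue | (k=6,j=5): S=131.1366, K−S=0.0000, hold=0.0000 ⇒ V=0.0000 continue | (k=6,j=6): S=163.2197, K−S=0.0000, hold=0.0000 ⇒ V=0.0000 continue  boundary S*=84.6500
step 5: (k=5,j=0): S=48.9785, K−S=50.2715, hold=49.5274 ⇒ V=50.2715 exercise | (k=5,j=1): S=60.9613, K−S=38.2887, hold=37.5447 ⇒ V=38.2887 exercise | (k=5,j=2): S=75.8757, K−S=23.3743, hold=22.6303 ⇒ V=23.3743 exercise | (k=5,j=3): S=94.4390, K−S=4.8110, hold=8.3267 ⇒ V=8.3267 continue | (k=5,j=4): S=117.5438, K−S=0.0000, hold=1.1513 ⇒ V=1.1513 continue | (k=5,j=5): S=146.3014, K−S=0.0000, hold=0.0000 ⇒ V=0.0000 continue  boundary S*=75.8757
step 4: (k=4,j=0): S=54.6424, K−S=44.6076, hold=43.8635 ⇒ V=44.6076 exercise | (k=4,j=1): S=68.0109, K−S=31.2391, hold=30.4951 ⇒ V=31.2391 exercise | (k=4,j=2): S=84.6500, K−S=14.6000, hold=15.6254 ⇒ V=15.6254 continue | (k=4,j=3): S=105.3599, K−S=0.0000, hold=4.6528 ⇒ V=4.6528 continue | (k=4,j=4): S=131.1366, K−S=0.0000, hold=0.5632 ⇒ V=0.5632 continue  boundary S*=68.0109
step 3: (k=3,j=0): S=60.9613, K−S=38.2887, hold=37.5447 ⇒ V=38.2887 exercise | (k=3,j=1): S=75.8757, K−S=23.3743, hold=23.1464 ⇒ V=23.3743 exercise | (k=3,j=2): S=94.4390, K−S=4.8110, hold=9.9857 ⇒ V=9.9857 continue | (k=3,j=3): S=117.5438, K−S=0.0000, hold=2.5596 ⇒ V=2.5596 continue  boundary S*=75.8757
step 2: (k=2,j=0): S=68.0109, K−S=31.2391, hold=30.4951 ⇒ V=31.2391 exercise | (k=2,j=1): S=84.6500, K−S=14.6000, hold=16.4604 ⇒ V=16.4604 continue | (k=2,j=2): S=105.3599, K−S=0.0000, hold=6.1732 ⇒ V=6.1732 continue  boundary S*=68.0109
step 1: (k=1,j=0): S=75.8757, K−S=23.3743, hold=23.5666 ⇒ V=23.5666 continue | (k=1,j=1): S=94.4390, K−S=4.8110, hold=11.1593 ⇒ V=11.1593 continue  boundary S*=-
step 0: (k=0,j=0): S=84.6500, K−S=14.6000, hold=17.1452 ⇒ V=17.1452 continue  boundary S*=-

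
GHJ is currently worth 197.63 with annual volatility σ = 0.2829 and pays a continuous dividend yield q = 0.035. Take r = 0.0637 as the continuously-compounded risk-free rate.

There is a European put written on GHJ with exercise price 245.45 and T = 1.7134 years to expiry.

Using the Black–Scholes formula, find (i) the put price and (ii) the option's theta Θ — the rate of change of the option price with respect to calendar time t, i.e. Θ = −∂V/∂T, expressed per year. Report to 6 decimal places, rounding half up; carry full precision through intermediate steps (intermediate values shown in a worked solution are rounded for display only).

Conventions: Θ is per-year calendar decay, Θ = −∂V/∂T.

σ√T = 0.2829·√1.7134 = 0.370307
d₁ = (ln(S/K) + (r−q+σ²/2)T) / (σ√T) = (ln(197.63/245.45) + (0.0637−0.035+0.2829²/2)·1.7134) / 0.370307 = (-0.216697 + 0.117738) / 0.370307 = -0.267233
d₂ = d₁ − σ√T = -0.267233 − 0.370307 = -0.637540
e^{−rT} = 0.896602
e^{−qT} = 0.941794
N(−d₁) = 0.605355,  N(−d₂) = 0.738114
Put price V = K·e^{−rT}·N(−d₂) − S·e^{−qT}·N(−d₁) = 162.437290 − 112.672742 = 49.764548
φ(d₁) = (1/√(2π))·e^{−d₁²/2} = 0.384949
Θ = −S·e^{−qT}·φ(d₁)·σ/(2√T) − q·S·e^{−qT}·N(−d₁) + r·K·e^{−rT}·N(−d₂) = −7.742569 − 3.943546 + 10.347255 = -1.338859

price = 49.764548
Θ = -1.338859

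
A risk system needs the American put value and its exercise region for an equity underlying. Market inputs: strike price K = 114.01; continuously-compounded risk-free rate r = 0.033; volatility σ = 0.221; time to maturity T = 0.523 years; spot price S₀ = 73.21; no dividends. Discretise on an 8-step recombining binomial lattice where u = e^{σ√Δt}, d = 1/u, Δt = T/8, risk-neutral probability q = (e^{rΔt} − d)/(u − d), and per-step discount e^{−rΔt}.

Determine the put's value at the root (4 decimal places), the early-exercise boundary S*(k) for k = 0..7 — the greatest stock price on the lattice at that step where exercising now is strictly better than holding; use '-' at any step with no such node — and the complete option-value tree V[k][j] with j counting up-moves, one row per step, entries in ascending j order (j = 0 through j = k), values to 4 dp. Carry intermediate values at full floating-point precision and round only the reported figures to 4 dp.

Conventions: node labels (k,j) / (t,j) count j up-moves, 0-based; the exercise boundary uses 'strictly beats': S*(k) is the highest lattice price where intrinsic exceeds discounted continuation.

params: Δt=0.06538 u=1.05813 d=0.94506 q=0.50498 e^(-rΔt)=0.99784
t_8 payoffs: 67.4249 61.8512 55.6106 48.6233 40.8000 32.0407 22.2334 11.2526 0.0000
t_7: node(7,0) S=49.2932 payoff=64.7168 vs cont=64.4711 → 64.7168 [stop]  node(7,1) S=55.1910 payoff=58.8190 vs cont=58.5733 → 58.8190 [stop]  node(7,2) S=61.7944 payoff=52.2156 vs cont=51.9699 → 52.2156 [stop]  node(7,3) S=69.1879 payoff=44.8221 vs cont=44.5764 → 44.8221 [stop]  node(7,4) S=77.4660 payoff=36.5440 vs cont=36.2984 → 36.5440 [stop]  node(7,5) S=86.7345 payoff=27.2755 vs cont=27.0298 → 27.2755 [stop]  node(7,6) S=97.1119 payoff=16.8981 vs cont=16.6524 → 16.8981 [stop]  node(7,7) S=108.7310 payoff=5.2790 vs cont=5.5583 → 5.5583 [wait]  ⇒ S*(7)=97.1119
t_6: node(6,0) S=52.1588 payoff=61.8512 vs cont=61.6055 → 61.8512 [stop]  node(6,1) S=58.3994 payoff=55.6106 vs cont=55.3649 → 55.6106 [stop]  node(6,2) S=65.3867 payoff=48.6233 vs cont=48.3776 → 48.6233 [stop]  node(6,3) S=73.2100 payoff=40.8000 vs cont=40.5543 → 40.8000 [stop]  node(6,4) S=81.9693 payoff=32.0407 vs cont=31.7950 → 32.0407 [stop]  node(6,5) S=91.7766 payoff=22.2334 vs cont=21.9877 → 22.2334 [stop]  node(6,6) S=102.7574 payoff=11.2526 vs cont=11.1477 → 11.2526 [stop]  ⇒ S*(6)=102.7574
t_5: node(5,0) S=55.1910 payoff=58.8190 vs cont=58.5733 → 58.8190 [stop]  node(5,1) S=61.7944 payoff=52.2156 vs cont=51.9699 → 52.2156 [stop]  node(5,2) S=69.1879 payoff=44.8221 vs cont=44.5764 → 44.8221 [stop]  node(5,3) S=77.4660 payoff=36.5440 vs cont=36.2984 → 36.5440 [stop]  node(5,4) S=86.7345 payoff=27.2755 vs cont=27.0298 → 27.2755 [stop]  node(5,5) S=97.1119 payoff=16.8981 vs cont=16.6524 → 16.8981 [stop]  ⇒ S*(5)=97.1119
t_4: node(4,0) S=58.3994 payoff=55.6106 vs cont=55.3649 → 55.6106 [stop]  node(4,1) S=65.3867 payoff=48.6233 vs cont=48.3776 → 48.6233 [stop]  node(4,2) S=73.2100 payoff=40.8000 vs cont=40.5543 → 40.8000 [stop]  node(4,3) S=81.9693 payoff=32.0407 vs cont=31.7950 → 32.0407 [stop]  node(4,4) S=91.7766 payoff=22.2334 vs cont=21.9877 → 22.2334 [stop]  ⇒ S*(4)=91.7766
t_3: node(3,0) S=61.7944 payoff=52.2156 vs cont=51.9699 → 52.2156 [stop]  node(3,1) S=69.1879 payoff=44.8221 vs cont=44.5764 → 44.8221 [stop]  node(3,2) S=77.4660 payoff=36.5440 vs cont=36.2984 → 36.5440 [stop]  node(3,3) S=86.7345 payoff=27.2755 vs cont=27.0298 → 27.2755 [stop]  ⇒ S*(3)=86.7345
t_2: node(2,0) S=65.3867 payoff=48.6233 vs cont=48.3776 → 48.6233 [stop]  node(2,1) S=73.2100 payoff=40.8000 vs cont=40.5543 → 40.8000 [stop]  node(2,2) S=81.9693 payoff=32.0407 vs cont=31.7950 → 32.0407 [stop]  ⇒ S*(2)=81.9693
t_1: node(1,0) S=69.1879 payoff=44.8221 vs cont=44.5764 → 44.8221 [stop]  node(1,1) S=77.4660 payoff=36.5440 vs cont=36.2984 → 36.5440 [stop]  ⇒ S*(1)=77.4660
t_0: node(0,0) S=73.2100 payoff=40.8000 vs cont=40.5543 → 40.8000 [stop]  ⇒ S*(0)=73.2100

price = 40.8000
boundary = 73.2100 77.4660 81.9693 86.7345 91.7766 97.1119 102.7574 97.1119
tree:
40.8000
44.8221 36.5440
48.6233 40.8000 32.0407
52.2156 44.8221 36.5440 27.2755
55.6106 48.6233 40.8000 32.0407 22.2334
58.8190 52.2156 44.8221 36.5440 27.2755 16.8981
61.8512 55.6106 48.6233 40.8000 32.0407 22.2334 11.2526
64.7168 58.8190 52.2156 44.8221 36.5440 27.2755 16.8981 5.5583
67.4249 61.8512 55.6106 48.6233 40.8000 32.0407 22.2334 11.2526 0.0000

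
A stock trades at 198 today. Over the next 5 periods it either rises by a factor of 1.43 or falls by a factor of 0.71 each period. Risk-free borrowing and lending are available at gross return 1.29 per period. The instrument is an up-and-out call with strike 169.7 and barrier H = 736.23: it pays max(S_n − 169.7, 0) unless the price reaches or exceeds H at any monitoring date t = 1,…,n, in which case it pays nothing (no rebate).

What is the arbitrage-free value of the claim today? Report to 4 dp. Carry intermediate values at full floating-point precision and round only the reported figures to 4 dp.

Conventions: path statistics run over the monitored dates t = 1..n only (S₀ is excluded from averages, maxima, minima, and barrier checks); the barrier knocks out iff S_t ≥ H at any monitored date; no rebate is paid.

price = 45.0966

With p* = (R−d)/(u−d) = 0.8056, sum probability × payoff across the paths and divide by R^5.
Enumerate all 2^5 = 32 price paths (U = up ×1.43, D = down ×0.71); each path with k up-moves has probability p*^k·(1−p*)^(5−k).
DDDDD: M=140.5800, payoff=0.0000, prob=0.000278
UDDDD: M=283.1400, payoff=0.0000, prob=0.001152
DUDDD: M=201.0294, payoff=0.0000, prob=0.001152
UUDDD: M=404.8902, payoff=0.0000, prob=0.004771
DDUDD: M=142.7309, payoff=0.0000, prob=0.001152
UDUDD: M=287.4720, payoff=0.0000, prob=0.004771
DUUDD: M=287.4720, payoff=0.0000, prob=0.004771
UUUDD: M=578.9930, payoff=122.1704, prob=0.019764
DDDUD: M=140.5800, payoff=0.0000, prob=0.001152
UDDUD: M=283.1400, payoff=0.0000, prob=0.004771
DUDUD: M=204.1051, payoff=0.0000, prob=0.004771
UUDUD: M=411.0850, payoff=122.1704, prob=0.019764
DDUUD: M=204.1051, payoff=0.0000, prob=0.004771
UDUUD: M=411.0850, payoff=122.1704, prob=0.019764
DUUUD: M=411.0850, payoff=122.1704, prob=0.019764
UUUUD: M=827.9600, payoff=0.0000, prob=0.081880
DDDDU: M=140.5800, payoff=0.0000, prob=0.001152
UDDDU: M=283.1400, payoff=0.0000, prob=0.004771
DUDDU: M=201.0294, payoff=0.0000, prob=0.004771
UUDDU: M=404.8902, payoff=122.1704, prob=0.019764
DDUDU: M=144.9147, payoff=0.0000, prob=0.004771
UDUDU: M=291.8704, payoff=122.1704, prob=0.019764
DUUDU: M=291.8704, payoff=122.1704, prob=0.019764
UUUDU: M=587.8516, payoff=418.1516, prob=0.081880
DDDUU: M=144.9147, payoff=0.0000, prob=0.004771
UDDUU: M=291.8704, payoff=122.1704, prob=0.019764
DUDUU: M=291.8704, payoff=122.1704, prob=0.019764
UUDUU: M=587.8516, payoff=418.1516, prob=0.081880
DDUUU: M=291.8704, payoff=122.1704, prob=0.019764
UDUUU: M=587.8516, payoff=418.1516, prob=0.081880
DUUUU: M=587.8516, payoff=418.1516, prob=0.081880
UUUUU: M=1183.9828, payoff=0.0000, prob=0.339217
Price = Σ prob·payoff / R^5 = 161.098811 / 3.572305 = 45.0966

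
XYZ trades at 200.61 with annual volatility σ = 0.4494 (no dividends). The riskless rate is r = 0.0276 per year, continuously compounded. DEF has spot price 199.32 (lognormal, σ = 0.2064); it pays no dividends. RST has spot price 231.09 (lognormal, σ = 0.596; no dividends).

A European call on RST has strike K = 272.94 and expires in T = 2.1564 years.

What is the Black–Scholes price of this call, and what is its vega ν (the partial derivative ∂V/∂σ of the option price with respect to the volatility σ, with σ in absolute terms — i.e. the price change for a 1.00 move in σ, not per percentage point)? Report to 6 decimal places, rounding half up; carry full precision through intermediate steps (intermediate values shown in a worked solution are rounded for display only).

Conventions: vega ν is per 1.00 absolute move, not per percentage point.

σ√T = 0.596·√2.1564 = 0.875207
d₁ = (ln(S/K) + (r+σ²/2)T) / (σ√T) = (ln(231.09/272.94) + (0.0276+0.596²/2)·2.1564) / 0.875207 = (-0.166445 + 0.442511) / 0.875207 = 0.315429
d₂ = d₁ − σ√T = 0.315429 − 0.875207 = -0.559778
e^{−rT} = 0.942220
N(d₁) = 0.623782,  N(d₂) = 0.287815
Call price V = S·N(d₁) − K·e^{−rT}·N(d₂) = 144.149791 − 74.017326 = 70.132465
φ(d₁) = (1/√(2π))·e^{−d₁²/2} = 0.379581
ν = S·φ(d₁)·√T = 128.810336

price = 70.132465
ν = 128.810336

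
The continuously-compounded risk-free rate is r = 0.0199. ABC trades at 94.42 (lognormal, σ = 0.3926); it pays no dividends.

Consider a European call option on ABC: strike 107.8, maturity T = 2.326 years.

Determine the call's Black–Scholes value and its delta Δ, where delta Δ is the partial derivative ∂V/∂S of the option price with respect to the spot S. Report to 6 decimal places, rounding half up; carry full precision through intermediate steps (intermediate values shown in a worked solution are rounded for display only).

σ√T = 0.3926·√2.326 = 0.598763
d₁ = (ln(S/K) + (r+σ²/2)T) / (σ√T) = (ln(94.42/107.8) + (0.0199+0.3926²/2)·2.326) / 0.598763 = (-0.132525 + 0.225546) / 0.598763 = 0.155356
d₂ = d₁ − σ√T = 0.155356 − 0.598763 = -0.443407
e^{−rT} = 0.954768
N(d₁) = 0.561730,  N(d₂) = 0.328736
Call price V = S·N(d₁) − K·e^{−rT}·N(d₂) = 53.038510 − 33.834757 = 19.203753
Δ = N(d₁) = 0.561730

price = 19.203753
Δ = 0.561730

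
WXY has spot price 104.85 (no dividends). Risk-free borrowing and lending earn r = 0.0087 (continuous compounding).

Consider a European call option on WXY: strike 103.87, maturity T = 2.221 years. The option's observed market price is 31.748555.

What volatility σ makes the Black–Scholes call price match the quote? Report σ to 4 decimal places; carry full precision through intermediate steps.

sigma = 0.5037

At σ = 0.5037 the Black–Scholes value reproduces the quote:
σ√T = 0.5037·√2.221 = 0.750665
d₁ = (ln(S/K) + (r+σ²/2)T) / (σ√T) = (ln(104.85/103.87) + (0.0087+0.5037²/2)·2.221) / 0.750665 = (0.009391 + 0.301072) / 0.750665 = 0.413583
d₂ = d₁ − σ√T = 0.413583 − 0.750665 = -0.337082
e^{−rT} = 0.980863
N(d₁) = 0.660410,  N(d₂) = 0.368028
V = S·N(d₁) − K·e^{−rT}·N(d₂) = 69.244017 − 37.495461 = 31.748555 (equal to the quote); since ∂V/∂σ > 0 for all σ, the implied volatility is unique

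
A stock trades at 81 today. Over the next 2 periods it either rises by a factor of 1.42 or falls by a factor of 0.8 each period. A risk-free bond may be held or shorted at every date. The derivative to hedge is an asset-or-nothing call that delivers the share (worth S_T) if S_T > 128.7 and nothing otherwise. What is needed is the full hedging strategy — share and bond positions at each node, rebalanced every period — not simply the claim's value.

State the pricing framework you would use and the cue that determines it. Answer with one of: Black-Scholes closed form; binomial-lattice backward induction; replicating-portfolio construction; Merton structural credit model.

framework: replicating-portfolio construction

Key observation: the deliverable is the dynamic trading strategy on the 2-step tree (spot 81, moves 1.42 and 0.8), so the valuation must go through the node-by-node replicating-portfolio solve.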